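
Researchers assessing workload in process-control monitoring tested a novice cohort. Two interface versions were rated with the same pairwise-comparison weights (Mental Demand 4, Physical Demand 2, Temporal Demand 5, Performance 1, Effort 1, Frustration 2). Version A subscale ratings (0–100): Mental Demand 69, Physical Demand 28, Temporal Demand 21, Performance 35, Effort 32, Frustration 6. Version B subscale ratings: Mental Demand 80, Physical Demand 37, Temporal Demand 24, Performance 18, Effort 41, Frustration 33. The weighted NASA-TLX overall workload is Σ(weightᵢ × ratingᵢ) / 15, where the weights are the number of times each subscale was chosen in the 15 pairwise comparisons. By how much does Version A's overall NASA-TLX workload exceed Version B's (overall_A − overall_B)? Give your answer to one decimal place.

Version A weighted sum = 4·69 + 2·28 + 5·21 + 1·35 + 1·32 + 2·6 = 276 + 56 + 105 + 35 + 32 + 12 = 516; overall_A = 516/15 = 34.4000.
Version B weighted sum = 4·80 + 2·37 + 5·24 + 1·18 + 1·41 + 2·33 = 320 + 74 + 120 + 18 + 41 + 66 = 639; overall_B = 639/15 = 42.6000.
Difference = 34.4000 − 42.6000 = -8.2000 ≈ -8.2.

-8.2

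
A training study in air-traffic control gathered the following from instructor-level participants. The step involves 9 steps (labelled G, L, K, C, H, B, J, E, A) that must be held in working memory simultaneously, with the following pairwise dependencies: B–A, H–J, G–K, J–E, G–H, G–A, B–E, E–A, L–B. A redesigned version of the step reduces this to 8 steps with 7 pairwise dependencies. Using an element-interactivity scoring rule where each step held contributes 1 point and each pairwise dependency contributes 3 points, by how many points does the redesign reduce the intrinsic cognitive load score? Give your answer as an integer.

Original: 9 × 1 + 9 × 3 = 9 + 27 = 36.
Redesigned: 8 × 1 + 7 × 3 = 8 + 21 = 29.
Reduction = 36 − 29 = 7.

7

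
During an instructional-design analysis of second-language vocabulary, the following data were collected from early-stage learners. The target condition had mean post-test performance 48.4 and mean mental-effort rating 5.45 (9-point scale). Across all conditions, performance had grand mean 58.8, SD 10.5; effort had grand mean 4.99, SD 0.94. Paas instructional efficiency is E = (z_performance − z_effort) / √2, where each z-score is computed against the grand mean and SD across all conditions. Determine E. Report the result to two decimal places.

-1.05

z_performance = (48.4 − 58.8) / 10.5 = -10.4000 / 10.5 = -0.9905.
z_effort = (5.45 − 4.99) / 0.94 = 0.4600 / 0.94 = 0.4894.
z_P − z_E = -0.9905 − 0.4894 = -1.4799.
E = -1.4799 / √2 = -1.4799 / 1.41421 = -1.0464 ≈ -1.05.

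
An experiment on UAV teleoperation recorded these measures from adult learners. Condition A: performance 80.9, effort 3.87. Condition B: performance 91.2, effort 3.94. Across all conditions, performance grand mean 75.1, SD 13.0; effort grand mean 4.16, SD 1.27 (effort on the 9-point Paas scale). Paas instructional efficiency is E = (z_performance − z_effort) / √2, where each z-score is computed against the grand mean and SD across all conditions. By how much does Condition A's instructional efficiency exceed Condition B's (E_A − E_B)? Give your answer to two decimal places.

Condition A: z_P = (80.9 − 75.1)/13.0 = 0.4462; z_E = (3.87 − 4.16)/1.27 = -0.2283; E_A = (0.4462 − (-0.2283))/√2 = 0.4769.
Condition B: z_P = (91.2 − 75.1)/13.0 = 1.2385; z_E = (3.94 − 4.16)/1.27 = -0.1732; E_B = (1.2385 − (-0.1732))/√2 = 0.9982.
E_A − E_B = 0.4769 − 0.9982 = -0.5213 ≈ -0.52.

-0.52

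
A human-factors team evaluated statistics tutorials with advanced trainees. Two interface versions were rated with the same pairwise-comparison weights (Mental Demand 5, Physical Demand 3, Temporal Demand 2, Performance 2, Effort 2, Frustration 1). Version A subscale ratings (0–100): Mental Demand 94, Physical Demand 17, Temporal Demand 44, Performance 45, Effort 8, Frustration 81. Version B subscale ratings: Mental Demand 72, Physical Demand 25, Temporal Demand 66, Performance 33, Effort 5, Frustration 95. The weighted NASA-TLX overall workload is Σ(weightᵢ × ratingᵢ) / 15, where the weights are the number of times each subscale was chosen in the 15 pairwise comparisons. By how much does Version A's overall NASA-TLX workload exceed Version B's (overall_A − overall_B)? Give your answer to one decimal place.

Version A weighted sum = 5·94 + 3·17 + 2·44 + 2·45 + 2·8 + 1·81 = 470 + 51 + 88 + 90 + 16 + 81 = 796; overall_A = 796/15 = 53.0667.
Version B weighted sum = 5·72 + 3·25 + 2·66 + 2·33 + 2·5 + 1·95 = 360 + 75 + 132 + 66 + 10 + 95 = 738; overall_B = 738/15 = 49.2000.
Difference = 53.0667 − 49.2000 = 3.8667 ≈ 3.9.

3.9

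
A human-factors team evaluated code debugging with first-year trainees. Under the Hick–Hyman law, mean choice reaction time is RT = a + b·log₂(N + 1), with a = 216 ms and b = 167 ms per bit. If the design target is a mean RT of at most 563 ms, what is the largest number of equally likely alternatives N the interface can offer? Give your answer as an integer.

Set 216 + 167·log₂(N + 1) ≤ 563.
log₂(N + 1) ≤ (563 − 216) / 167 = 2.0778.
N + 1 ≤ 2^2.0778 = 4.2216.
N ≤ 3.2216, so the largest integer N is 3.

3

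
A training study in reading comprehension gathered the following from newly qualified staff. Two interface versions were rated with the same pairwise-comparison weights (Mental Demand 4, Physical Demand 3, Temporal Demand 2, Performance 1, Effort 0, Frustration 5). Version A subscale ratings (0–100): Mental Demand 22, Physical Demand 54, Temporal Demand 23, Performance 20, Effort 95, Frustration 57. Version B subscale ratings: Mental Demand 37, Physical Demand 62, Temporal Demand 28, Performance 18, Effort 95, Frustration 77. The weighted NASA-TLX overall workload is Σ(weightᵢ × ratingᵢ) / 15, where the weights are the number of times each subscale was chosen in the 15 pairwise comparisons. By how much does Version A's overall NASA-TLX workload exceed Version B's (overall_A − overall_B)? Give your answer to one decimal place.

-12.8

Version A weighted sum = 4·22 + 3·54 + 2·23 + 1·20 + 0·95 + 5·57 = 88 + 162 + 46 + 20 + 0 + 285 = 601; overall_A = 601/15 = 40.0667.
Version B weighted sum = 4·37 + 3·62 + 2·28 + 1·18 + 0·95 + 5·77 = 148 + 186 + 56 + 18 + 0 + 385 = 793; overall_B = 793/15 = 52.8667.
Difference = 40.0667 − 52.8667 = -12.8000 ≈ -12.8.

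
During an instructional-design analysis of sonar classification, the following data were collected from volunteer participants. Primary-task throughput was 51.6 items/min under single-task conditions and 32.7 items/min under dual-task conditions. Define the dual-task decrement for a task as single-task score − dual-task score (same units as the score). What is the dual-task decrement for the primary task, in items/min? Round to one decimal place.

18.9

Decrement = 51.6 − 32.7 = 18.9000 items/min ≈ 18.9 items/min.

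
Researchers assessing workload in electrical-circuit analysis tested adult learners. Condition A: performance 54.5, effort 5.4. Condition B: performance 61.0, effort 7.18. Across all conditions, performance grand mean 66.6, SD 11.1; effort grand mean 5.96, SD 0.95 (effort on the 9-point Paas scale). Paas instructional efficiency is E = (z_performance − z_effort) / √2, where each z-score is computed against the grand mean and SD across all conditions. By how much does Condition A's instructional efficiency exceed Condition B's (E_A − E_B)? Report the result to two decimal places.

0.91

Condition A: z_P = (54.5 − 66.6)/11.1 = -1.0901; z_E = (5.4 − 5.96)/0.95 = -0.5895; E_A = (-1.0901 − (-0.5895))/√2 = -0.3540.
Condition B: z_P = (61.0 − 66.6)/11.1 = -0.5045; z_E = (7.18 − 5.96)/0.95 = 1.2842; E_B = (-0.5045 − 1.2842)/√2 = -1.2648.
E_A − E_B = -0.3540 − (-1.2648) = 0.9108 ≈ 0.91.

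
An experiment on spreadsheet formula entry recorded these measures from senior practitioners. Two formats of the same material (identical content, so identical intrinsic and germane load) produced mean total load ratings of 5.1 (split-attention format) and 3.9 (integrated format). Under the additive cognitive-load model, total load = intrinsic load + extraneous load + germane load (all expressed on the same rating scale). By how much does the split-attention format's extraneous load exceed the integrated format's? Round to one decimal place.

Intrinsic and germane load are equal across formats, so the difference in total load equals the difference in extraneous load.
Extraneous-load difference = 5.1 − 3.9 = 1.2.

1.2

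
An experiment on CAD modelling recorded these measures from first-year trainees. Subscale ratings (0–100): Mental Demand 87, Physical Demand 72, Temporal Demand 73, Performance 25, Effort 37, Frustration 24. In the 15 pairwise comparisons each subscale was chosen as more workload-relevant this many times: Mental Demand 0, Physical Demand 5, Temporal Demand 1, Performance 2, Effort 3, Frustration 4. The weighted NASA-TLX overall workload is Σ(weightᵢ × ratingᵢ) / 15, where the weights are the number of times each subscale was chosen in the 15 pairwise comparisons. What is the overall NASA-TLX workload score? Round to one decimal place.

46.0

The tallies are the weights (they sum to 15).
Weighted sum = 0·87 + 5·72 + 1·73 + 2·25 + 3·37 + 4·24
            = 0 + 360 + 73 + 50 + 111 + 96 = 690.
Overall workload = 690 / 15 = 46.0000 ≈ 46.0.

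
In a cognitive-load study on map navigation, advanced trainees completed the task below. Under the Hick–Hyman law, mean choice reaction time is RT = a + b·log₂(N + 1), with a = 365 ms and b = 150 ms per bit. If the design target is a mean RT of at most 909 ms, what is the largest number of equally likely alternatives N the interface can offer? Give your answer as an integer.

Set 365 + 150·log₂(N + 1) ≤ 909.
log₂(N + 1) ≤ (909 − 365) / 150 = 3.6267.
N + 1 ≤ 2^3.6267 = 12.3522.
N ≤ 11.3522, so the largest integer N is 11.

11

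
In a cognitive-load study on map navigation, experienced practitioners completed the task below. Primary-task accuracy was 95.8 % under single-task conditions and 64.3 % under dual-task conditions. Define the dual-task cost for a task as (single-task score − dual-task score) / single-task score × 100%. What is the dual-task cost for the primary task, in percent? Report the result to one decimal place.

Cost = (95.8 − 64.3) / 95.8 × 100%
     = 31.5000 / 95.8 × 100% = 32.8810%.
≈ 32.9%.

32.9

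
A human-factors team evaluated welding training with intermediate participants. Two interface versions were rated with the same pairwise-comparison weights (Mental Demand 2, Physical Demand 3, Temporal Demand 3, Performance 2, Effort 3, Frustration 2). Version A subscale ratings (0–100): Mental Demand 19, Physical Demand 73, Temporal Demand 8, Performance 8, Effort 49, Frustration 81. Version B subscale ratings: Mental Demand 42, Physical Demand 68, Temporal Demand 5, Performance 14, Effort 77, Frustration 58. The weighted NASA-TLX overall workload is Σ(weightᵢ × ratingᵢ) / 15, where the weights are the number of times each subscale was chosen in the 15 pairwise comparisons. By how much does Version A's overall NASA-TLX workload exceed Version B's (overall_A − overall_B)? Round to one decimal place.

-4.8

Version A weighted sum = 2·19 + 3·73 + 3·8 + 2·8 + 3·49 + 2·81 = 38 + 219 + 24 + 16 + 147 + 162 = 606; overall_A = 606/15 = 40.4000.
Version B weighted sum = 2·42 + 3·68 + 3·5 + 2·14 + 3·77 + 2·58 = 84 + 204 + 15 + 28 + 231 + 116 = 678; overall_B = 678/15 = 45.2000.
Difference = 40.4000 − 45.2000 = -4.8000 ≈ -4.8.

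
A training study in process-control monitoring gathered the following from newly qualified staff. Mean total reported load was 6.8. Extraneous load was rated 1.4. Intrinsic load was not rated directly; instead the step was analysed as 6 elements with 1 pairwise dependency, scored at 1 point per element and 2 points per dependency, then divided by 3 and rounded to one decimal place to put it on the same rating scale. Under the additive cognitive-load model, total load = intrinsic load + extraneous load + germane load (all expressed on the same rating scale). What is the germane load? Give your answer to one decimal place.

Intrinsic (element-interactivity): (6 × 1 + 1 × 2) / 3 = 8 / 3 = 2.6667 → 2.7.
germane load = total − intrinsic − extraneous
             = 6.8 − 2.7 − 1.4 = 2.7.

2.7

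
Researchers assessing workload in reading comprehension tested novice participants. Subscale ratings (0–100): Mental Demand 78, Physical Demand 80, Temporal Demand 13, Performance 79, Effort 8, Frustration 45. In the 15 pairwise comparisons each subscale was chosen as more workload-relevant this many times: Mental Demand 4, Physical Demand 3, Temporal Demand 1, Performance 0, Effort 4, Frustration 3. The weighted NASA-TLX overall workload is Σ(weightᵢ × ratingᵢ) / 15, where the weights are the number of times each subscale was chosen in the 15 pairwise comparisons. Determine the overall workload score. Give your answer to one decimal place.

48.8

The tallies are the weights (they sum to 15).
Weighted sum = 4·78 + 3·80 + 1·13 + 0·79 + 4·8 + 3·45
            = 312 + 240 + 13 + 0 + 32 + 135 = 732.
Overall workload = 732 / 15 = 48.8000 ≈ 48.8.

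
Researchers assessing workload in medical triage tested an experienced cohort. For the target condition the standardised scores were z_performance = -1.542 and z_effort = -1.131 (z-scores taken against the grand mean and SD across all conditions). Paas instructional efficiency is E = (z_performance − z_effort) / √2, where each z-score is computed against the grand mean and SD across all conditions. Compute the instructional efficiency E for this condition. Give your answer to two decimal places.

-0.29

z_P − z_E = -1.542 − (-1.131) = -0.4110.
E = -0.4110 / √2 = -0.4110 / 1.41421 = -0.2906 ≈ -0.29.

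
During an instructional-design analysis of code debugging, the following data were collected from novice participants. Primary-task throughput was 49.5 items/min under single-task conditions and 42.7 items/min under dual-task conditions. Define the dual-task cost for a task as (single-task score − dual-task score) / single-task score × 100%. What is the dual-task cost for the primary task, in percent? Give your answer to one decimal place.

Cost = (49.5 − 42.7) / 49.5 × 100%
     = 6.8000 / 49.5 × 100% = 13.7374%.
≈ 13.7%.

13.7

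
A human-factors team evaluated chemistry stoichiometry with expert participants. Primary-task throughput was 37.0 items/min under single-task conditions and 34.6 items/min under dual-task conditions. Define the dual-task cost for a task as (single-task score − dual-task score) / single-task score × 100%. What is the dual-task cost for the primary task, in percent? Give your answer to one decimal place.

Cost = (37.0 − 34.6) / 37.0 × 100%
     = 2.4000 / 37.0 × 100% = 6.4865%.
≈ 6.5%.

6.5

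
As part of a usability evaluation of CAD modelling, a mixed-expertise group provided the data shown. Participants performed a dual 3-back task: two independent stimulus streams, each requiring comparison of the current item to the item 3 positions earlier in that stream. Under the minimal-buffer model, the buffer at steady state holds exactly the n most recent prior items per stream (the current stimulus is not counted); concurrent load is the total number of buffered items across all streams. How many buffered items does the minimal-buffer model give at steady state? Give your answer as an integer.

Each stream's buffer holds its 3 most recent prior items.
Two independent streams: 2 × 3 = 6 buffered items at steady state.

6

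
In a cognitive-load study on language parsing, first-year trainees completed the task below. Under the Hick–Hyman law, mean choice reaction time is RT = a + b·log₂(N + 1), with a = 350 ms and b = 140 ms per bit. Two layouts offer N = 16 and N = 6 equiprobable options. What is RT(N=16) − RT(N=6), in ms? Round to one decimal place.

179.2

RT(16) = 350 + 140·log₂(17) = 350 + 140·4.0875 = 922.2500 ms.
RT(6) = 350 + 140·log₂(7) = 350 + 140·2.8074 = 743.0360 ms.
Difference = 922.2500 − 743.0360 = 179.2140 ≈ 179.2 ms.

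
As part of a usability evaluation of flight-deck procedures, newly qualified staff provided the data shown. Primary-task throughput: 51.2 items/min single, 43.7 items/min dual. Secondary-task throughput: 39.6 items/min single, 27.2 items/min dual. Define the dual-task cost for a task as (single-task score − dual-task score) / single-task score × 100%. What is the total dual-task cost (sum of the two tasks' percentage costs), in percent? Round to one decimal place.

Primary cost = (51.2 − 43.7) / 51.2 × 100% = 14.6484%.
Secondary cost = (39.6 − 27.2) / 39.6 × 100% = 31.3131%.
Total = 14.6484% + 31.3131% = 45.9615% ≈ 46.0%.

46.0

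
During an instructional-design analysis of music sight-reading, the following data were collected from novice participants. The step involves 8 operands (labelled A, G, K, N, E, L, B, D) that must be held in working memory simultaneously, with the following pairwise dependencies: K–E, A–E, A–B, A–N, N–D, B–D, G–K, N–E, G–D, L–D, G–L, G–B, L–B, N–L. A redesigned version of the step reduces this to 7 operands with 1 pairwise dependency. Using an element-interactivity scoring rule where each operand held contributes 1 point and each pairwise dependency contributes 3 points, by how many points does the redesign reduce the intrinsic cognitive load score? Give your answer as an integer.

Original: 8 × 1 + 14 × 3 = 8 + 42 = 50.
Redesigned: 7 × 1 + 1 × 3 = 7 + 3 = 10.
Reduction = 50 − 10 = 40.

40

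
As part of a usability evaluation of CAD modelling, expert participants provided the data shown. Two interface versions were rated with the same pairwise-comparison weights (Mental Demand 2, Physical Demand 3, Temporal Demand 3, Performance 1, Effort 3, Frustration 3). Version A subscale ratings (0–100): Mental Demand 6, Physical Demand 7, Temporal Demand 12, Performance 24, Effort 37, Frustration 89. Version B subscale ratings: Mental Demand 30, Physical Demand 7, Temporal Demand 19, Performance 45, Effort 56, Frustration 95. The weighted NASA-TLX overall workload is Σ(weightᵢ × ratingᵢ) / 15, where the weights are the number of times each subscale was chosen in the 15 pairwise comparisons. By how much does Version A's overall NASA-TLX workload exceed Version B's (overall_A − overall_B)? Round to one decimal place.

Version A weighted sum = 2·6 + 3·7 + 3·12 + 1·24 + 3·37 + 3·89 = 12 + 21 + 36 + 24 + 111 + 267 = 471; overall_A = 471/15 = 31.4000.
Version B weighted sum = 2·30 + 3·7 + 3·19 + 1·45 + 3·56 + 3·95 = 60 + 21 + 57 + 45 + 168 + 285 = 636; overall_B = 636/15 = 42.4000.
Difference = 31.4000 − 42.4000 = -11.0000 ≈ -11.0.

-11.0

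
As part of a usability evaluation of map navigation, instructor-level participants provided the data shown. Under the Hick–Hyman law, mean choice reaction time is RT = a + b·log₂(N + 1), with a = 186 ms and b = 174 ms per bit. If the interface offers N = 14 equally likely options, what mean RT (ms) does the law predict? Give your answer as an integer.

866

log₂(14 + 1) = log₂(15) = 3.9069.
RT = 186 + 174 × 3.9069 = 186 + 679.8006 = 865.8006 ms.
≈ 866 ms.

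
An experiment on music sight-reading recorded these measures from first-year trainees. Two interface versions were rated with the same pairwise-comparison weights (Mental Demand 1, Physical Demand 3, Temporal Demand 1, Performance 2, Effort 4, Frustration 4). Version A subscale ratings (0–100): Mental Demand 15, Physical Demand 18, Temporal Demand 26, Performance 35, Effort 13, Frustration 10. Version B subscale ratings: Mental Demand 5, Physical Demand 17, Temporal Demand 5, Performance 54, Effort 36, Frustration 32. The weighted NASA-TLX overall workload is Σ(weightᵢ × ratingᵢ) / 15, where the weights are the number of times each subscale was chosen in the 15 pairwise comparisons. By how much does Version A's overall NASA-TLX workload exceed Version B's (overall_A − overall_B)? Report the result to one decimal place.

-12.3

Version A weighted sum = 1·15 + 3·18 + 1·26 + 2·35 + 4·13 + 4·10 = 15 + 54 + 26 + 70 + 52 + 40 = 257; overall_A = 257/15 = 17.1333.
Version B weighted sum = 1·5 + 3·17 + 1·5 + 2·54 + 4·36 + 4·32 = 5 + 51 + 5 + 108 + 144 + 128 = 441; overall_B = 441/15 = 29.4000.
Difference = 17.1333 − 29.4000 = -12.2667 ≈ -12.3.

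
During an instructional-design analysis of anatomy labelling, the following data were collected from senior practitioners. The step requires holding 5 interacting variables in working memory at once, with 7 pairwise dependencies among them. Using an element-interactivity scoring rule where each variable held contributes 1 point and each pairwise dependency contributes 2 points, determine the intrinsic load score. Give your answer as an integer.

19

Element contribution: 5 × 1 = 5.
Interaction contribution: 7 × 2 = 14.
Intrinsic load = 5 + 14 = 19.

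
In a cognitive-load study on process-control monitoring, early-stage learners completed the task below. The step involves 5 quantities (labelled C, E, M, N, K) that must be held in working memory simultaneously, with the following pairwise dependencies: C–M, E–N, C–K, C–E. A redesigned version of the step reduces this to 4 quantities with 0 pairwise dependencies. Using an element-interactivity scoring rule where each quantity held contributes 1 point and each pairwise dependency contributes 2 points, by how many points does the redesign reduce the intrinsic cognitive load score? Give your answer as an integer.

9

Original: 5 × 1 + 4 × 2 = 5 + 8 = 13.
Redesigned: 4 × 1 + 0 × 2 = 4 + 0 = 4.
Reduction = 13 − 4 = 9.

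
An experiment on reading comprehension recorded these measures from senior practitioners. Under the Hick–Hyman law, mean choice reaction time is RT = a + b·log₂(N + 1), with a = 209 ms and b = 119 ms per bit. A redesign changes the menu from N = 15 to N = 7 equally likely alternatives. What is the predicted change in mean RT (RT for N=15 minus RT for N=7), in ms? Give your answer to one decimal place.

RT(15) = 209 + 119·log₂(16) = 209 + 119·4.0000 = 685.0000 ms.
RT(7) = 209 + 119·log₂(8) = 209 + 119·3.0000 = 566.0000 ms.
Difference = 685.0000 − 566.0000 = 119.0000 ≈ 119.0 ms.

119.0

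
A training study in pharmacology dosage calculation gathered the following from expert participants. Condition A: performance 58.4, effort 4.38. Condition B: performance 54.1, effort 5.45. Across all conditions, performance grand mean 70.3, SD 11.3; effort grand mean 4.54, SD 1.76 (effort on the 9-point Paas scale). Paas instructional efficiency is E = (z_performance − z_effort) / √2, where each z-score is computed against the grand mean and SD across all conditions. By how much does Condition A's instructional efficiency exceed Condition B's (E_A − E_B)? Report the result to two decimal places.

Condition A: z_P = (58.4 − 70.3)/11.3 = -1.0531; z_E = (4.38 − 4.54)/1.76 = -0.0909; E_A = (-1.0531 − (-0.0909))/√2 = -0.6804.
Condition B: z_P = (54.1 − 70.3)/11.3 = -1.4336; z_E = (5.45 − 4.54)/1.76 = 0.5170; E_B = (-1.4336 − 0.5170)/√2 = -1.3793.
E_A − E_B = -0.6804 − (-1.3793) = 0.6989 ≈ 0.70.

0.70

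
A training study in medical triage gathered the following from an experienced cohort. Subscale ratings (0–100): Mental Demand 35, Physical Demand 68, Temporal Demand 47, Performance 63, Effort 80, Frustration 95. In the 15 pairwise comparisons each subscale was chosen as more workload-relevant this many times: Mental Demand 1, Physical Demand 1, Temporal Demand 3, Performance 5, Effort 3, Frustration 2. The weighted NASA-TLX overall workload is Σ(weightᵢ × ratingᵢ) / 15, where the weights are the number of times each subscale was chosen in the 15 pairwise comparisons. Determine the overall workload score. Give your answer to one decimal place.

The tallies are the weights (they sum to 15).
Weighted sum = 1·35 + 1·68 + 3·47 + 5·63 + 3·80 + 2·95
            = 35 + 68 + 141 + 315 + 240 + 190 = 989.
Overall workload = 989 / 15 = 65.9333 ≈ 65.9.

65.9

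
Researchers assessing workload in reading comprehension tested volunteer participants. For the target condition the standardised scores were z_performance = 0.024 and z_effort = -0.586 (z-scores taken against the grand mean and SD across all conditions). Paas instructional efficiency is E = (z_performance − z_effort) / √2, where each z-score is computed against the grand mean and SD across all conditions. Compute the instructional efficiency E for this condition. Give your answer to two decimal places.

z_P − z_E = 0.024 − (-0.586) = 0.6100.
E = 0.6100 / √2 = 0.6100 / 1.41421 = 0.4313 ≈ 0.43.

0.43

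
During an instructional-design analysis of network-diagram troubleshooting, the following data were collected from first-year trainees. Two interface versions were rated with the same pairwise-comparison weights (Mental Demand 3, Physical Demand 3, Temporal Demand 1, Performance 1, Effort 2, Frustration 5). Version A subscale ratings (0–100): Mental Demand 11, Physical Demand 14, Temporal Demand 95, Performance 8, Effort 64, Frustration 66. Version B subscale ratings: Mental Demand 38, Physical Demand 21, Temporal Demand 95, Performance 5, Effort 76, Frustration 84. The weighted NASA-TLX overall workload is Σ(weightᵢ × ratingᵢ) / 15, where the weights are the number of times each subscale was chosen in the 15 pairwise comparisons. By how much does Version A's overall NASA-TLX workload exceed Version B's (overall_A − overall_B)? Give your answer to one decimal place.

Version A weighted sum = 3·11 + 3·14 + 1·95 + 1·8 + 2·64 + 5·66 = 33 + 42 + 95 + 8 + 128 + 330 = 636; overall_A = 636/15 = 42.4000.
Version B weighted sum = 3·38 + 3·21 + 1·95 + 1·5 + 2·76 + 5·84 = 114 + 63 + 95 + 5 + 152 + 420 = 849; overall_B = 849/15 = 56.6000.
Difference = 42.4000 − 56.6000 = -14.2000 ≈ -14.2.

-14.2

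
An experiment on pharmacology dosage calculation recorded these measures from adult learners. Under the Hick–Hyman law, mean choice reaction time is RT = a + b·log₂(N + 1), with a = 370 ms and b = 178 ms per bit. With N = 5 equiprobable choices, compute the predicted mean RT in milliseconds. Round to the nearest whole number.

log₂(5 + 1) = log₂(6) = 2.5850.
RT = 370 + 178 × 2.5850 = 370 + 460.1300 = 830.1300 ms.
≈ 830 ms.

830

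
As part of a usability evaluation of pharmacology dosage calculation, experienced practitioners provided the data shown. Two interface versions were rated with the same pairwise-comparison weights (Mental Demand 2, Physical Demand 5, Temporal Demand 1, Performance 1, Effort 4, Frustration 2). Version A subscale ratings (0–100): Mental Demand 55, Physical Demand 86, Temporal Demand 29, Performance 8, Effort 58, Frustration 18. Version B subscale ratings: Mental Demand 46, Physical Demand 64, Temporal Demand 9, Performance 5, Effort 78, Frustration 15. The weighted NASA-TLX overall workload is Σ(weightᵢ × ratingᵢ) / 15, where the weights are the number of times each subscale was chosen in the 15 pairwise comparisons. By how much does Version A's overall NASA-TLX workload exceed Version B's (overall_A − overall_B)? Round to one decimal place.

5.1

Version A weighted sum = 2·55 + 5·86 + 1·29 + 1·8 + 4·58 + 2·18 = 110 + 430 + 29 + 8 + 232 + 36 = 845; overall_A = 845/15 = 56.3333.
Version B weighted sum = 2·46 + 5·64 + 1·9 + 1·5 + 4·78 + 2·15 = 92 + 320 + 9 + 5 + 312 + 30 = 768; overall_B = 768/15 = 51.2000.
Difference = 56.3333 − 51.2000 = 5.1333 ≈ 5.1.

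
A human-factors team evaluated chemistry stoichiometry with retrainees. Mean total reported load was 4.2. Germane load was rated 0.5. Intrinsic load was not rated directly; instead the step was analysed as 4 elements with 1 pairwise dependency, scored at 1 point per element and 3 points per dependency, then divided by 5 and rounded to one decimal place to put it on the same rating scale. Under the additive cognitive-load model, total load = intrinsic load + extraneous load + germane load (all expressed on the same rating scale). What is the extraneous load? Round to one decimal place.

2.3

Intrinsic (element-interactivity): (4 × 1 + 1 × 3) / 5 = 7 / 5 = 1.4000 → 1.4.
extraneous load = total − intrinsic − germane
             = 4.2 − 1.4 − 0.5 = 2.3.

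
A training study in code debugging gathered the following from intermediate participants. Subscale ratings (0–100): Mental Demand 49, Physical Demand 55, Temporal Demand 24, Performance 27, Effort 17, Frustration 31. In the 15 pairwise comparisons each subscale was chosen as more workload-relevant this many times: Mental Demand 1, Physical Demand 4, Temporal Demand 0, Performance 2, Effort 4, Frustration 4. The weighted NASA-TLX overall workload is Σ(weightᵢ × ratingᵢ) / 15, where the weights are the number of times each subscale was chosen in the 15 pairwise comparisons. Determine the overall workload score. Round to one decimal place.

34.3

The tallies are the weights (they sum to 15).
Weighted sum = 1·49 + 4·55 + 0·24 + 2·27 + 4·17 + 4·31
            = 49 + 220 + 0 + 54 + 68 + 124 = 515.
Overall workload = 515 / 15 = 34.3333 ≈ 34.3.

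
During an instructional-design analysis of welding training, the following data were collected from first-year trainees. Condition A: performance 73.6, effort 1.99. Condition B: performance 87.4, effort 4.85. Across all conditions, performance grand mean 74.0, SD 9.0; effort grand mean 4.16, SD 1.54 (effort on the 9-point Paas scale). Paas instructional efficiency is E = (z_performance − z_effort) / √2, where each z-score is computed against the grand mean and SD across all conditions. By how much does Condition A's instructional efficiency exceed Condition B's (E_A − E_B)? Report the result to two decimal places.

Condition A: z_P = (73.6 − 74.0)/9.0 = -0.0444; z_E = (1.99 − 4.16)/1.54 = -1.4091; E_A = (-0.0444 − (-1.4091))/√2 = 0.9650.
Condition B: z_P = (87.4 − 74.0)/9.0 = 1.4889; z_E = (4.85 − 4.16)/1.54 = 0.4481; E_B = (1.4889 − 0.4481)/√2 = 0.7360.
E_A − E_B = 0.9650 − 0.7360 = 0.2290 ≈ 0.23.

0.23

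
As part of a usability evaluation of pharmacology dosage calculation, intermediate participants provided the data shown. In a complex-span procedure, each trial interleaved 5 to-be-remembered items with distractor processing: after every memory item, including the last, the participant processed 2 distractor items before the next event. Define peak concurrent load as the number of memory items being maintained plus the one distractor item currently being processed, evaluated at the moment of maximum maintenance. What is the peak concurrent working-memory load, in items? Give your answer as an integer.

Maintenance is greatest during the distractor(s) after memory item 5: all 5 memory items are being held.
One distractor item is concurrently being processed.
Peak concurrent load = 5 + 1 = 6 items.

6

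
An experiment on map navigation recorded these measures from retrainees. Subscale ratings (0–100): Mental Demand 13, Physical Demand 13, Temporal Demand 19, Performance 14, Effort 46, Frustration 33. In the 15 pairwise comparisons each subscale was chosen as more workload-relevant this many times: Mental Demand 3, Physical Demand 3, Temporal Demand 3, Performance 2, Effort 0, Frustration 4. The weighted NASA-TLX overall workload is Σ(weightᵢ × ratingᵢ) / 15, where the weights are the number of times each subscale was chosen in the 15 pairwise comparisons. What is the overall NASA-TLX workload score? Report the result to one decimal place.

The tallies are the weights (they sum to 15).
Weighted sum = 3·13 + 3·13 + 3·19 + 2·14 + 0·46 + 4·33
            = 39 + 39 + 57 + 28 + 0 + 132 = 295.
Overall workload = 295 / 15 = 19.6667 ≈ 19.7.

19.7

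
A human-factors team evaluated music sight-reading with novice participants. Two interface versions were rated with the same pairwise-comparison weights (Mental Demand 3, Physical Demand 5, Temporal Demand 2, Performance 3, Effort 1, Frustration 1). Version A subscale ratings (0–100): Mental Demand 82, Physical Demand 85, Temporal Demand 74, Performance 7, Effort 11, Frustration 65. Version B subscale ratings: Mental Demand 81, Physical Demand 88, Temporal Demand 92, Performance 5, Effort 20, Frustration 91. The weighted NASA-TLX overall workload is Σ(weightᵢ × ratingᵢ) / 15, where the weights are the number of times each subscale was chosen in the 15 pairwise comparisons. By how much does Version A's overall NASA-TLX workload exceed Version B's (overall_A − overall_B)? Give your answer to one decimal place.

Version A weighted sum = 3·82 + 5·85 + 2·74 + 3·7 + 1·11 + 1·65 = 246 + 425 + 148 + 21 + 11 + 65 = 916; overall_A = 916/15 = 61.0667.
Version B weighted sum = 3·81 + 5·88 + 2·92 + 3·5 + 1·20 + 1·91 = 243 + 440 + 184 + 15 + 20 + 91 = 993; overall_B = 993/15 = 66.2000.
Difference = 61.0667 − 66.2000 = -5.1333 ≈ -5.1.

-5.1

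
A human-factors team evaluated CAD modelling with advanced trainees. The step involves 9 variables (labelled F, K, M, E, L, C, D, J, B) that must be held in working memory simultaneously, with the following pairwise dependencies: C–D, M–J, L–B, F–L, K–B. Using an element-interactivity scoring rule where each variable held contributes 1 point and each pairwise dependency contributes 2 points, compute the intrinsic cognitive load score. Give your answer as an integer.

Count of variables held simultaneously: 9.
Count of pairwise dependencies listed: 5.
Element contribution: 9 × 1 = 9.
Interaction contribution: 5 × 2 = 10.
Intrinsic load = 9 + 10 = 19.

19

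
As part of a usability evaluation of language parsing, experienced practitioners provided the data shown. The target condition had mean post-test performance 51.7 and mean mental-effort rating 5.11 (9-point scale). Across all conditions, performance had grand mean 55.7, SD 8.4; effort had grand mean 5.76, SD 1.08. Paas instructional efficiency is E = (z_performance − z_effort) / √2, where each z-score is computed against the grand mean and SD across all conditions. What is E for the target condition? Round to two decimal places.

0.09

z_performance = (51.7 − 55.7) / 8.4 = -4.0000 / 8.4 = -0.4762.
z_effort = (5.11 − 5.76) / 1.08 = -0.6500 / 1.08 = -0.6019.
z_P − z_E = -0.4762 − (-0.6019) = 0.1257.
E = 0.1257 / √2 = 0.1257 / 1.41421 = 0.0889 ≈ 0.09.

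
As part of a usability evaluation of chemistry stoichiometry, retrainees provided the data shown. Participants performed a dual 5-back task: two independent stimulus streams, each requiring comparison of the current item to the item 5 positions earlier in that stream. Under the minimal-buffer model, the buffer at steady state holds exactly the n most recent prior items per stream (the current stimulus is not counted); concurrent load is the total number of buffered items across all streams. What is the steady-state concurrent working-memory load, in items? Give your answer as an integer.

10

Each stream's buffer holds its 5 most recent prior items.
Two independent streams: 2 × 5 = 10 buffered items at steady state.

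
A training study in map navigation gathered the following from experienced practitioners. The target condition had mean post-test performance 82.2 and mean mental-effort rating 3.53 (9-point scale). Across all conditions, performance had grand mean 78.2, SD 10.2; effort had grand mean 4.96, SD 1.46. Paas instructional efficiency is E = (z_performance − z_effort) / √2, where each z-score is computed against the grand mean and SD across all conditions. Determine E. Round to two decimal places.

0.97

z_performance = (82.2 − 78.2) / 10.2 = 4.0000 / 10.2 = 0.3922.
z_effort = (3.53 − 4.96) / 1.46 = -1.4300 / 1.46 = -0.9795.
z_P − z_E = 0.3922 − (-0.9795) = 1.3717.
E = 1.3717 / √2 = 1.3717 / 1.41421 = 0.9699 ≈ 0.97.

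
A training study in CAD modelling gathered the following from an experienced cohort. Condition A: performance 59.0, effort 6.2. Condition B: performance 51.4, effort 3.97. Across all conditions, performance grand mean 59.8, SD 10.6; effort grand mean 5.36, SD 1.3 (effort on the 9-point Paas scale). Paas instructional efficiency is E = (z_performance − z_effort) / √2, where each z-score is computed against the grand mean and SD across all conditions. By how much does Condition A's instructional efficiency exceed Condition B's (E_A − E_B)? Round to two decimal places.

-0.71

Condition A: z_P = (59.0 − 59.8)/10.6 = -0.0755; z_E = (6.2 − 5.36)/1.3 = 0.6462; E_A = (-0.0755 − 0.6462)/√2 = -0.5103.
Condition B: z_P = (51.4 − 59.8)/10.6 = -0.7925; z_E = (3.97 − 5.36)/1.3 = -1.0692; E_B = (-0.7925 − (-1.0692))/√2 = 0.1957.
E_A − E_B = -0.5103 − 0.1957 = -0.7060 ≈ -0.71.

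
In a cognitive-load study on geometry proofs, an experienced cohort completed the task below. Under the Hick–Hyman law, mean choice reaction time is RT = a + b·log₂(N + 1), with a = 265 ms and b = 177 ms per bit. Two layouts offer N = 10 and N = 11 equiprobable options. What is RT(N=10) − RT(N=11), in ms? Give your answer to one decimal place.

-22.2

RT(10) = 265 + 177·log₂(11) = 265 + 177·3.4594 = 877.3138 ms.
RT(11) = 265 + 177·log₂(12) = 265 + 177·3.5850 = 899.5450 ms.
Difference = 877.3138 − 899.5450 = -22.2312 ≈ -22.2 ms.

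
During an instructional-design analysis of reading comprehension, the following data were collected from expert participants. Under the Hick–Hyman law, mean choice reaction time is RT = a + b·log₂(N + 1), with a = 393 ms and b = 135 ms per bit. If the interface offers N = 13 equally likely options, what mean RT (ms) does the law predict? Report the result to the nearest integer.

log₂(13 + 1) = log₂(14) = 3.8074.
RT = 393 + 135 × 3.8074 = 393 + 513.9990 = 906.9990 ms.
≈ 907 ms.

907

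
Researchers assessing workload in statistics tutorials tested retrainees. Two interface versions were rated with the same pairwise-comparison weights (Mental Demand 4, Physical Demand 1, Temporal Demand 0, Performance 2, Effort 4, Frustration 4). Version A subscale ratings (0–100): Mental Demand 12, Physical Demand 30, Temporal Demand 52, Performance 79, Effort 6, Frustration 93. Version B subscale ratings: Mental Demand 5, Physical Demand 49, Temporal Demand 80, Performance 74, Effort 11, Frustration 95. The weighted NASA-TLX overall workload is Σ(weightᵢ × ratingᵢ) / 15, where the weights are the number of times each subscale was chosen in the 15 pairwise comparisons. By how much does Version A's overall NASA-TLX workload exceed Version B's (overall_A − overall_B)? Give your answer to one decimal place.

Version A weighted sum = 4·12 + 1·30 + 0·52 + 2·79 + 4·6 + 4·93 = 48 + 30 + 0 + 158 + 24 + 372 = 632; overall_A = 632/15 = 42.1333.
Version B weighted sum = 4·5 + 1·49 + 0·80 + 2·74 + 4·11 + 4·95 = 20 + 49 + 0 + 148 + 44 + 380 = 641; overall_B = 641/15 = 42.7333.
Difference = 42.1333 − 42.7333 = -0.6000 ≈ -0.6.

-0.6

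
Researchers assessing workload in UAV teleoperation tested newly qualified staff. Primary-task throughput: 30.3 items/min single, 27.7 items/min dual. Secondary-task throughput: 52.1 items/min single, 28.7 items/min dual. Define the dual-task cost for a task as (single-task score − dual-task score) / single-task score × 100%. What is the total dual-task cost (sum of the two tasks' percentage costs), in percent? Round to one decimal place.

Primary cost = (30.3 − 27.7) / 30.3 × 100% = 8.5809%.
Secondary cost = (52.1 − 28.7) / 52.1 × 100% = 44.9136%.
Total = 8.5809% + 44.9136% = 53.4945% ≈ 53.5%.

53.5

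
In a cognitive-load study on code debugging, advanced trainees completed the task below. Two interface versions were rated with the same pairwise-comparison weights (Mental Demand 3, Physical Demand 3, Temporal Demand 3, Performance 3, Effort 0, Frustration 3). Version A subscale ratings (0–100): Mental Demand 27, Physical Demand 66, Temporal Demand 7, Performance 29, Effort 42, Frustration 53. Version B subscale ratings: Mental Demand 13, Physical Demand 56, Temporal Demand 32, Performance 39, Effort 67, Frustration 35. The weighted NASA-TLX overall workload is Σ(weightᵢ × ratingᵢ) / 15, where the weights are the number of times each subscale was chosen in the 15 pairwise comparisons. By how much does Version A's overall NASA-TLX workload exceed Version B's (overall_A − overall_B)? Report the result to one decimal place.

Version A weighted sum = 3·27 + 3·66 + 3·7 + 3·29 + 0·42 + 3·53 = 81 + 198 + 21 + 87 + 0 + 159 = 546; overall_A = 546/15 = 36.4000.
Version B weighted sum = 3·13 + 3·56 + 3·32 + 3·39 + 0·67 + 3·35 = 39 + 168 + 96 + 117 + 0 + 105 = 525; overall_B = 525/15 = 35.0000.
Difference = 36.4000 − 35.0000 = 1.4000 ≈ 1.4.

1.4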